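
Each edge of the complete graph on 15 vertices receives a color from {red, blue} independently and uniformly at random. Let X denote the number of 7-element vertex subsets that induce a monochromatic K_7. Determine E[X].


Let X = Σ_S X_S over the C(15, 7) = 6435 subsets S of size 7, where X_S = 1 if the K_7 on S is monochromatic.
For a fixed S, the K_7 on S has C(7, 2) = 21 edges. P[all 21 edges red] = (1/2)^21, and likewise for blue, so P[monochromatic] = 2·(1/2)^21 = 2^{1 − 21} = 1/1048576.
By linearity of expectation: E[X] = C(15, 7) · 2^{1 − 21} = 6435 · 1/1048576 = 6435/1048576.
Numerically: E[X] ≈ 0.006.

E[X] = C(15,7)·2^(1−C(7,2)) = 6435/1048576 ≈ 0.006.


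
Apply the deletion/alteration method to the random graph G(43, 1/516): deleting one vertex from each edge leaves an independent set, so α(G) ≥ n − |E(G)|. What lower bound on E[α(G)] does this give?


E[|E(G)|] = C(43, 2)·p = 903 · (1/516) = 7/4.
E[α(G)] ≥ n − E[|E(G)|] = 43 − 7/4 = 165/4.
Numerically: ≈ 41.2500.
(This is only a lower bound; the true E[α(G)] may be larger.)

E[α(G)] ≥ 165/4 ≈ 41.2500.


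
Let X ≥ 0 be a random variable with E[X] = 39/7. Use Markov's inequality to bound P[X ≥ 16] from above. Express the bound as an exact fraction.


μ = E[X] = 39/7, a = 16.
Markov: P[X ≥ 16] ≤ μ/a = (39/7)/16 = 39/112.
Numerically: ≈ 0.34821.
(Since a = 16 > μ = 5.57143, the bound 39/112 is < 1 and informative.)

P[X ≥ 16] ≤ 39/112 ≈ 0.34821.


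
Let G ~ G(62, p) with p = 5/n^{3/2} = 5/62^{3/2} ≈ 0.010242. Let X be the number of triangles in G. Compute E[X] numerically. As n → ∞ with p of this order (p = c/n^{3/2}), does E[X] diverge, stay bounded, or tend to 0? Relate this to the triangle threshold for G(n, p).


Number of potential triangles: C(62, 3) = 37820.
Each occurs with probability p³ ≈ (0.010242)³ ≈ 1.0743540e-06.
By linearity: E[X] = C(62, 3)·p³ ≈ 37820 · 1.0743540e-06 ≈ 0.04063.
Since α = 3/2 > 1, p = c/n^{3/2} = o(1/n) is below the triangle threshold p ~ 1/n. Asymptotically E[X] ~ (c³/6)·n^{3(1−α)} = (5³/6)·n^{-1.5} → 0, so by Markov's inequality G has no triangles w.h.p.

E[X] ≈ 0.04063; in regime p = Θ(1/n^{3/2}) E[X] tends to 0 (below the triangle threshold p ~ 1/n).


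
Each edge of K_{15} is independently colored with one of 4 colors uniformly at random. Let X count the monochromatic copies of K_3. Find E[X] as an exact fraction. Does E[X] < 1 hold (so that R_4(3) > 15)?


E[X] = C(15, 3) · 4^{1 − 3} = 455 · 4^{−2} = 455/16.
As a reduced fraction: E[X] = 455/16 ≈ 28.43750.
Is E[X] < 1? NO.
Since E[X] ≥ 1, the first-moment bound is inconclusive at n = 15; it does NOT by itself certify R_4(3) > 15.

E[X] = 455/16 ≈ 28.43750; E[X] ≥ 1; first-moment method inconclusive here.


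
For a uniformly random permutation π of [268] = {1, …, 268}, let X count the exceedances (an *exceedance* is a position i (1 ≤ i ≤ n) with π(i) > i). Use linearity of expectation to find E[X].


Write X = Σ_{i=1}^{268} X_i, where X_i = 1_{π(i) > i}.
For each fixed i, π(i) is uniform over {1, …, 268} (marginal of a uniform permutation), so P[π(i) > i] = (n − i)/n. Summing: Σ_{i=1}^{268} (n − i)/n = (0 + 1 + … + 267)/268 = 268(268 − 1)/(2·268) = (268 − 1)/2.
Hence E[X] = Σ_{i=1}^{268} (268 − i)/268 = 267/2 ≈ 133.500000.

E[X] = 267/2 = 133.500000.


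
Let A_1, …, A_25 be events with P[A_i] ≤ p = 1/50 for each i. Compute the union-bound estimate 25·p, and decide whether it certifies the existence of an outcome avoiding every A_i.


Union bound: P[∪_{i=1}^{25} A_i] ≤ Σ_i P[A_i] ≤ 25·p = 25·(1/50) = 1/2.
Numerically: 1/2 ≈ 0.5000.
Is 1/2 < 1? YES.
Since P[∪ A_i] ≤ 1/2 < 1, the complement has P[∩ A_i^c] ≥ 1 − 1/2 = 1/2 > 0, so some outcome avoids every A_i.

25·p = 1/2 ≈ 0.5000; existence CERTIFIED by the union bound.


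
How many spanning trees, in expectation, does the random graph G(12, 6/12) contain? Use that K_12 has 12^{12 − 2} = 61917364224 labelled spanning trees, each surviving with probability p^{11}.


K_12 has 12^{12 − 2} = 61917364224 labelled spanning trees.
For each such spanning tree H, let X_H = 1 if all 11 edges of H are present in G. Then P[X_H = 1] = p^{11} = (1/2)^{11} = 1/2048.
Summing the indicators: E[X] = Σ_H E[X_H] = 61917364224 · p^{11} = 61917364224 · 1/2048 = 30233088.
Numerically: E[X] ≈ 3.0233e+07.

E[X] = 61917364224 · (1/2)^{11} = 30233088 ≈ 3.0233e+07.


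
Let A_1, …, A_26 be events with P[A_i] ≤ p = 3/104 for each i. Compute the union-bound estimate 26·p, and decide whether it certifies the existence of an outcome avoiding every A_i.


Union bound: P[∪_{i=1}^{26} A_i] ≤ Σ_i P[A_i] ≤ 26·p = 26·(3/104) = 3/4.
Numerically: 3/4 ≈ 0.750.
Is 3/4 < 1? YES.
Since P[∪ A_i] ≤ 3/4 < 1, the complement has P[∩ A_i^c] ≥ 1 − 3/4 = 1/4 > 0, so some outcome avoids every A_i.

26·p = 3/4 ≈ 0.750; existence CERTIFIED by the union bound.


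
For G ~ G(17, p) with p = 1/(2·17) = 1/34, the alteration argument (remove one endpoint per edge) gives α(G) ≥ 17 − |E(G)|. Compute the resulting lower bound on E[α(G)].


E[|E(G)|] = C(17, 2)·p = 136 · (1/34) = 4.
E[α(G)] ≥ n − E[|E(G)|] = 17 − 4 = 13.
Numerically: ≈ 13.00000.
(This is only a lower bound; the true E[α(G)] may be larger.)

E[α(G)] ≥ 13 ≈ 13.00000.


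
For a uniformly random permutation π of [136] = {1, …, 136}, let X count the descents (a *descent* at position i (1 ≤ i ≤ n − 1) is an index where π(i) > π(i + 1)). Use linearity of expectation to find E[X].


Write X = Σ X_I over i = 1, …, 135, with X_I the indicator of one descent.
There are 135 indicators.
For each fixed i, the pair (π(i), π(i+1)) is a uniformly random ordered pair of distinct values from {1, …, 136}; by symmetry P[π(i) > π(i+1)] = 1/2.
By linearity: E[X] = 135 · (1/2) = (136 − 1) · (1/2) = 135/2 ≈ 67.500.

E[X] = 135/2 = 67.500.


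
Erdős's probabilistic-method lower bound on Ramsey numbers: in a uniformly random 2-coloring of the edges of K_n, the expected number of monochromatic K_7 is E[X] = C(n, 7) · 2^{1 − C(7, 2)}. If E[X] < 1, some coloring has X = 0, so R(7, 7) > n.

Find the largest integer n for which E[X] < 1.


We need C(n, 7) · 2^{1 − 21} < 1, i.e. C(n, 7) < 2^{21 − 1} = 1048576.
Check values of n near the boundary:
  n = 23: C(23, 7) = 245157; 245157 < 1048576? YES
  n = 24: C(24, 7) = 346104; 346104 < 1048576? YES
  n = 25: C(25, 7) = 480700; 480700 < 1048576? YES
  n = 26: C(26, 7) = 657800; 657800 < 1048576? YES
  n = 27: C(27, 7) = 888030; 888030 < 1048576? YES
  n = 28: C(28, 7) = 1184040; 1184040 < 1048576? NO
  n = 29: C(29, 7) = 1560780; 1560780 < 1048576? NO
The largest n with C(n, 7) < 1048576 is n = 27 (where E[X] = 444015/524288 ≈ 0.8469). Hence R(7, 7) > 27, i.e. R(7, 7) ≥ 28.

Largest n = 27; hence R(7, 7) > 27.


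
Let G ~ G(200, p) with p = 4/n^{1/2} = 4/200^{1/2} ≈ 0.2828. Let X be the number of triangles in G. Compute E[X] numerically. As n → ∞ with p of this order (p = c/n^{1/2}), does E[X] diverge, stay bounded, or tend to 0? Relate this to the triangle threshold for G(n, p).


Number of potential triangles: C(200, 3) = 1313400.
Each occurs with probability p³ ≈ (0.2828)³ ≈ 2.262742e-02.
By linearity: E[X] = C(200, 3)·p³ ≈ 1313400 · 2.262742e-02 ≈ 29718.8495.
Since α = 1/2 < 1, p = c/n^{1/2} ≫ 1/n is above the triangle threshold p ~ 1/n. Asymptotically E[X] ~ (c³/6)·n^{3(1−α)} = (4³/6)·n^{1.5} → ∞; triangles are abundant w.h.p.

E[X] ≈ 29718.8495; in regime p = Θ(1/n^{1/2}) E[X] diverges (above the triangle threshold p ~ 1/n).


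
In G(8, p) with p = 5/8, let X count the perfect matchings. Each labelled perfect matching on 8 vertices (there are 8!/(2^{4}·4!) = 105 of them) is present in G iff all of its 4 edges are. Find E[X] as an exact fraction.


K_8 has 8!/(2^{4}·4!) = 105 labelled perfect matchings.
For each such perfect matching H, let X_H = 1 if all 4 edges of H are present in G. Then P[X_H = 1] = p^{4} = (5/8)^{4} = 625/4096.
Summing the indicators: E[X] = Σ_H E[X_H] = 105 · p^{4} = 105 · 625/4096 = 65625/4096.
Numerically: E[X] ≈ 16.022.

E[X] = 105 · (5/8)^{4} = 65625/4096 ≈ 16.022.


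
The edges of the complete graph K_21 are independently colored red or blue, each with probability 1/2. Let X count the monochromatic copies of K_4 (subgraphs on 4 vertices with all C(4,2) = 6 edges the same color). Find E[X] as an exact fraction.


Let X = Σ_S X_S over the C(21, 4) = 5985 subsets S of size 4, where X_S = 1 if the K_4 on S is monochromatic.
For a fixed S, the K_4 on S has C(4, 2) = 6 edges. P[all 6 edges red] = (1/2)^6, and likewise for blue, so P[monochromatic] = 2·(1/2)^6 = 2^{1 − 6} = 1/32.
Summing: E[X] = C(21, 4) · 2^{1 − 6} = 5985 · 1/32 = 5985/32.
Numerically: E[X] ≈ 187.031250.

E[X] = C(21,4)·2^(1−C(4,2)) = 5985/32 ≈ 187.031250.


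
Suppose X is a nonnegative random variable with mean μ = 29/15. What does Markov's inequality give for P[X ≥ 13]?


μ = E[X] = 29/15, a = 13.
Markov: P[X ≥ 13] ≤ μ/a = (29/15)/13 = 29/195.
Numerically: ≈ 0.14872.
(Since a = 13 > μ = 1.93333, the bound 29/195 is < 1 and informative.)

P[X ≥ 13] ≤ 29/195 ≈ 0.14872.


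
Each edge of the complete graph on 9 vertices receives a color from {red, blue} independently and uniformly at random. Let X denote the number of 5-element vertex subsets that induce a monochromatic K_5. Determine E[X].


Let X = Σ_S X_S over the C(9, 5) = 126 subsets S of size 5, where X_S = 1 if the K_5 on S is monochromatic.
For a fixed S, the K_5 on S has C(5, 2) = 10 edges. P[all 10 edges red] = (1/2)^10, and likewise for blue, so P[monochromatic] = 2·(1/2)^10 = 2^{1 − 10} = 1/512.
By linearity: E[X] = C(9, 5) · 2^{1 − 10} = 126 · 1/512 = 63/256.
Numerically: E[X] ≈ 0.246094.

E[X] = C(9,5)·2^(1−C(5,2)) = 63/256 ≈ 0.246094.


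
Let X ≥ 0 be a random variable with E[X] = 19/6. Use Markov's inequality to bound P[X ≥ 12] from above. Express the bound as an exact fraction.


μ = E[X] = 19/6, a = 12.
Markov: P[X ≥ 12] ≤ μ/a = (19/6)/12 = 19/72.
Numerically: ≈ 0.26389.
(Since a = 12 > μ = 3.16667, the bound 19/72 is < 1 and informative.)

P[X ≥ 12] ≤ 19/72 ≈ 0.26389.


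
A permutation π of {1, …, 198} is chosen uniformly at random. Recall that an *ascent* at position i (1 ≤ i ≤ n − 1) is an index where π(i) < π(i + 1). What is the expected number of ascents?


Write X = Σ X_I over i = 1, …, 197, with X_I the indicator of one ascent.
There are 197 indicators.
For each fixed i, the pair (π(i), π(i+1)) is a uniformly random ordered pair of distinct values from {1, …, 198}; by symmetry P[π(i) < π(i+1)] = 1/2.
By linearity: E[X] = 197 · (1/2) = (198 − 1) · (1/2) = 197/2 ≈ 98.5000.

E[X] = 197/2 = 98.5000.


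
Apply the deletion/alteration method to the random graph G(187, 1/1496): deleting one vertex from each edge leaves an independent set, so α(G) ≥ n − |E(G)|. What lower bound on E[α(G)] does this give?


E[|E(G)|] = C(187, 2)·p = 17391 · (1/1496) = 93/8.
E[α(G)] ≥ n − E[|E(G)|] = 187 − 93/8 = 1403/8.
Numerically: ≈ 175.375.
(This is only a lower bound; the true E[α(G)] may be larger.)

E[α(G)] ≥ 1403/8 ≈ 175.375.


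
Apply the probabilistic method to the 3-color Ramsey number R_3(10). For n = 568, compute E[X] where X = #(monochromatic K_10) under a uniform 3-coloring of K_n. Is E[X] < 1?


E[X] = C(568, 10) · 3^{1 − 45} = 889446337783744949208 · 3^{−44} = 889446337783744949208/984770902183611232881.
As a reduced fraction: E[X] = 98827370864860549912/109418989131512359209 ≈ 0.90320.
Is E[X] < 1? YES.
Since E[X] < 1, there exists a 3-coloring of K_{568} with no monochromatic K_10; hence R_3(10) > 568.

E[X] = 98827370864860549912/109418989131512359209 ≈ 0.90320; E[X] < 1, so R_3(10) > 568.


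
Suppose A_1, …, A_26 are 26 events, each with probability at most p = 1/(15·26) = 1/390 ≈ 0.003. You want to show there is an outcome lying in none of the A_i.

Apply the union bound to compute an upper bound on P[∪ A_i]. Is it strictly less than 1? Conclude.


Union bound: P[∪_{i=1}^{26} A_i] ≤ Σ_i P[A_i] ≤ 26·p = 26·(1/390) = 1/15.
Numerically: 1/15 ≈ 0.067.
Is 1/15 < 1? YES.
Since P[∪ A_i] ≤ 1/15 < 1, the complement has P[∩ A_i^c] ≥ 1 − 1/15 = 14/15 > 0, so some outcome avoids every A_i.

26·p = 1/15 ≈ 0.067; existence CERTIFIED by the union bound.


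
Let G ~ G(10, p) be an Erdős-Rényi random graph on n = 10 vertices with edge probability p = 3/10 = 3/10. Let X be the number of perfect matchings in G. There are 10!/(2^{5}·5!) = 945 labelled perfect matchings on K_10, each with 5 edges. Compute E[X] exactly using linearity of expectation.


K_10 has 10!/(2^{5}·5!) = 945 labelled perfect matchings.
For each such perfect matching H, let X_H = 1 if all 5 edges of H are present in G. Then P[X_H = 1] = p^{5} = (3/10)^{5} = 243/100000.
Summing the indicators: E[X] = Σ_H E[X_H] = 945 · p^{5} = 945 · 243/100000 = 45927/20000.
Numerically: E[X] ≈ 2.3.

E[X] = 945 · (3/10)^{5} = 45927/20000 ≈ 2.3.


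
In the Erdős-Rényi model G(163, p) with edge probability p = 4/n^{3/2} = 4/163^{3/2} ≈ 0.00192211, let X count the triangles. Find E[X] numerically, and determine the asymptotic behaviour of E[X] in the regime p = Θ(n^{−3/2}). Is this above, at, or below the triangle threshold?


Number of potential triangles: C(163, 3) = 708561.
Each occurs with probability p³ ≈ (0.00192211)³ ≈ 7.10126556e-09.
By linearity: E[X] = C(163, 3)·p³ ≈ 708561 · 7.10126556e-09 ≈ 0.005032.
Since α = 3/2 > 1, p = c/n^{3/2} = o(1/n) is below the triangle threshold p ~ 1/n. Asymptotically E[X] ~ (c³/6)·n^{3(1−α)} = (4³/6)·n^{-1.5} → 0, so by Markov's inequality G has no triangles w.h.p.

E[X] ≈ 0.005032; in regime p = Θ(1/n^{3/2}) E[X] tends to 0 (below the triangle threshold p ~ 1/n).


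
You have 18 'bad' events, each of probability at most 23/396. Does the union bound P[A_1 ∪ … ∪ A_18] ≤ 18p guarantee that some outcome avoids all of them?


Union bound: P[∪_{i=1}^{18} A_i] ≤ Σ_i P[A_i] ≤ 18·p = 18·(23/396) = 23/22.
Numerically: 23/22 ≈ 1.045.
Is 23/22 < 1? NO.
Since the bound 23/22 is ≥ 1, the union bound is uninformative here; it does NOT by itself certify existence.

18·p = 23/22 ≈ 1.045; existence NOT certified by the union bound.


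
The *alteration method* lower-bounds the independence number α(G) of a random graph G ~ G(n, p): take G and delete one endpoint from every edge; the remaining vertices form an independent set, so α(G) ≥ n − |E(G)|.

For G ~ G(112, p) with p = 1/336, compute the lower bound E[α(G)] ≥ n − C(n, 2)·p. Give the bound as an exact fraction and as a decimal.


E[|E(G)|] = C(112, 2)·p = 6216 · (1/336) = 37/2.
E[α(G)] ≥ n − E[|E(G)|] = 112 − 37/2 = 187/2.
Numerically: ≈ 93.500000.
(This is only a lower bound; the true E[α(G)] may be larger.)

E[α(G)] ≥ 187/2 ≈ 93.500000.


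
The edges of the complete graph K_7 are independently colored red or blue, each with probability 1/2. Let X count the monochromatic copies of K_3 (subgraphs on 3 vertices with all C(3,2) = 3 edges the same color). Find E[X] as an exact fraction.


Let X = Σ_S X_S over the C(7, 3) = 35 subsets S of size 3, where X_S = 1 if the K_3 on S is monochromatic.
For a fixed S, the K_3 on S has C(3, 2) = 3 edges. P[all 3 edges red] = (1/2)^3, and likewise for blue, so P[monochromatic] = 2·(1/2)^3 = 2^{1 − 3} = 1/4.
Summing: E[X] = C(7, 3) · 2^{1 − 3} = 35 · 1/4 = 35/4.
Numerically: E[X] ≈ 8.750.

E[X] = C(7,3)·2^(1−C(3,2)) = 35/4 ≈ 8.750.


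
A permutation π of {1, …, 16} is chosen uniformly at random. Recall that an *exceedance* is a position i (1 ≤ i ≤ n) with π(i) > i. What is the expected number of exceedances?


Write X = Σ_{i=1}^{16} X_i, where X_i = 1_{π(i) > i}.
For each fixed i, π(i) is uniform over {1, …, 16} (marginal of a uniform permutation), so P[π(i) > i] = (n − i)/n. Summing: Σ_{i=1}^{16} (n − i)/n = (0 + 1 + … + 15)/16 = 16(16 − 1)/(2·16) = (16 − 1)/2.
Hence E[X] = Σ_{i=1}^{16} (16 − i)/16 = 15/2 ≈ 7.50000.

E[X] = 15/2 = 7.50000.


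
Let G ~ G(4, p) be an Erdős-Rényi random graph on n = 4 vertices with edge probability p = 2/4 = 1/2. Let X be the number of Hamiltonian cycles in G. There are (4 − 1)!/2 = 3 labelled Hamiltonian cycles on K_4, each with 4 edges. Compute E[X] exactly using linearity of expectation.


K_4 has (4 − 1)!/2 = 3 labelled Hamiltonian cycles.
For each such Hamiltonian cycle H, let X_H = 1 if all 4 edges of H are present in G. Then P[X_H = 1] = p^{4} = (1/2)^{4} = 1/16.
By linearity of expectation: E[X] = Σ_H E[X_H] = 3 · p^{4} = 3 · 1/16 = 3/16.
Numerically: E[X] ≈ 0.1875.

E[X] = 3 · (1/2)^{4} = 3/16 ≈ 0.1875.


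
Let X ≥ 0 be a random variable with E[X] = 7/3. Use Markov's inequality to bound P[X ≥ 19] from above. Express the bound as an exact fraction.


μ = E[X] = 7/3, a = 19.
Markov: P[X ≥ 19] ≤ μ/a = (7/3)/19 = 7/57.
Numerically: ≈ 0.12281.
(Since a = 19 > μ = 2.33333, the bound 7/57 is < 1 and informative.)

P[X ≥ 19] ≤ 7/57 ≈ 0.12281.


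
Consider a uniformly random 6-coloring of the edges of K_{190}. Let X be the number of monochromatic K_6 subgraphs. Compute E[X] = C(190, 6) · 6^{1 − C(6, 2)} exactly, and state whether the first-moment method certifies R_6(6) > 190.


E[X] = C(190, 6) · 6^{1 − 15} = 60334683255 · 6^{−14} = 60334683255/78364164096.
As a reduced fraction: E[X] = 6703853695/8707129344 ≈ 0.7699.
Is E[X] < 1? YES.
Since E[X] < 1, there exists a 6-coloring of K_{190} with no monochromatic K_6; hence R_6(6) > 190.

E[X] = 6703853695/8707129344 ≈ 0.7699; E[X] < 1, so R_6(6) > 190.


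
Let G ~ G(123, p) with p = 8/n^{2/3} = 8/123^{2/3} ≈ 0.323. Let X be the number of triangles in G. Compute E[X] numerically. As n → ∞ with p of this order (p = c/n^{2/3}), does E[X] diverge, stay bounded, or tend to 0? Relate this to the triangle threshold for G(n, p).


Number of potential triangles: C(123, 3) = 302621.
Each occurs with probability p³ ≈ (0.323)³ ≈ 3.38423e-02.
By linearity: E[X] = C(123, 3)·p³ ≈ 302621 · 3.38423e-02 ≈ 10241.388.
Since α = 2/3 < 1, p = c/n^{2/3} ≫ 1/n is above the triangle threshold p ~ 1/n. Asymptotically E[X] ~ (c³/6)·n^{3(1−α)} = (8³/6)·n^{1} → ∞; triangles are abundant w.h.p.

E[X] ≈ 10241.388; in regime p = Θ(1/n^{2/3}) E[X] diverges (above the triangle threshold p ~ 1/n).


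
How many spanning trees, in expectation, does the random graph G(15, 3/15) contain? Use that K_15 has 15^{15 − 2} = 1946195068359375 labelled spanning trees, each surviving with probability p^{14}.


K_15 has 15^{15 − 2} = 1946195068359375 labelled spanning trees.
For each such spanning tree H, let X_H = 1 if all 14 edges of H are present in G. Then P[X_H = 1] = p^{14} = (1/5)^{14} = 1/6103515625.
By linearity of expectation: E[X] = Σ_H E[X_H] = 1946195068359375 · p^{14} = 1946195068359375 · 1/6103515625 = 1594323/5.
Numerically: E[X] ≈ 3.189e+05.

E[X] = 1946195068359375 · (1/5)^{14} = 1594323/5 ≈ 3.189e+05.


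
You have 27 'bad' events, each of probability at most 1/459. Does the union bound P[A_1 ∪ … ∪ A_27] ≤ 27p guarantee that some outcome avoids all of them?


Union bound: P[∪_{i=1}^{27} A_i] ≤ Σ_i P[A_i] ≤ 27·p = 27·(1/459) = 1/17.
Numerically: 1/17 ≈ 0.05882.
Is 1/17 < 1? YES.
Since P[∪ A_i] ≤ 1/17 < 1, the complement has P[∩ A_i^c] ≥ 1 − 1/17 = 16/17 > 0, so some outcome avoids every A_i.

27·p = 1/17 ≈ 0.05882; existence CERTIFIED by the union bound.


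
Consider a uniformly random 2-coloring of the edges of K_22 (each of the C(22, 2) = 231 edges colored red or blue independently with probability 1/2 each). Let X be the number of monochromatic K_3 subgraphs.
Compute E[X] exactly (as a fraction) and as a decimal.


Let X = Σ_S X_S over the C(22, 3) = 1540 subsets S of size 3, where X_S = 1 if the K_3 on S is monochromatic.
For a fixed S, the K_3 on S has C(3, 2) = 3 edges. P[all 3 edges red] = (1/2)^3, and likewise for blue, so P[monochromatic] = 2·(1/2)^3 = 2^{1 − 3} = 1/4.
By linearity of expectation: E[X] = C(22, 3) · 2^{1 − 3} = 1540 · 1/4 = 385.
Numerically: E[X] ≈ 385.0000.

E[X] = C(22,3)·2^(1−C(3,2)) = 385 ≈ 385.0000.


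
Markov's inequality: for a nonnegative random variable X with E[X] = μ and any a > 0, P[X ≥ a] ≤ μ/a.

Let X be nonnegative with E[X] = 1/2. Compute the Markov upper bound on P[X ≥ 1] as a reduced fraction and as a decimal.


μ = E[X] = 1/2, a = 1.
Markov: P[X ≥ 1] ≤ μ/a = (1/2)/1 = 1/2.
Numerically: ≈ 0.500000.
(Since a = 1 > μ = 0.500000, the bound 1/2 is < 1 and informative.)

P[X ≥ 1] ≤ 1/2 ≈ 0.500000.


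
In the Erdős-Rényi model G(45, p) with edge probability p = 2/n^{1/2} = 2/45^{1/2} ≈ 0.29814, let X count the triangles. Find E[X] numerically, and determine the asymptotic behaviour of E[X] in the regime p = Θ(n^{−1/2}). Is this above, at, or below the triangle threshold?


Number of potential triangles: C(45, 3) = 14190.
Each occurs with probability p³ ≈ (0.29814)³ ≈ 2.6501546e-02.
By linearity: E[X] = C(45, 3)·p³ ≈ 14190 · 2.6501546e-02 ≈ 376.05694.
Since α = 1/2 < 1, p = c/n^{1/2} ≫ 1/n is above the triangle threshold p ~ 1/n. Asymptotically E[X] ~ (c³/6)·n^{3(1−α)} = (2³/6)·n^{1.5} → ∞; triangles are abundant w.h.p.

E[X] ≈ 376.05694; in regime p = Θ(1/n^{1/2}) E[X] diverges (above the triangle threshold p ~ 1/n).


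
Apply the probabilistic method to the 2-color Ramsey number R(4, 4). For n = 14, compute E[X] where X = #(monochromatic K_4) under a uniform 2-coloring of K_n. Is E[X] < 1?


E[X] = C(14, 4) · 2^{1 − 6} = 1001 · 2^{−5} = 1001/32.
As a reduced fraction: E[X] = 1001/32 ≈ 31.2812.
Is E[X] < 1? NO.
Since E[X] ≥ 1, the first-moment bound is inconclusive at n = 14; it does NOT by itself certify R(4, 4) > 14.

E[X] = 1001/32 ≈ 31.2812; E[X] ≥ 1; first-moment method inconclusive here.


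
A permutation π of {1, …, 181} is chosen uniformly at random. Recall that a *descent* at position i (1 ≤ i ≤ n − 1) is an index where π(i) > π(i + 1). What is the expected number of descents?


Write X = Σ X_I over i = 1, …, 180, with X_I the indicator of one descent.
There are 180 indicators.
For each fixed i, the pair (π(i), π(i+1)) is a uniformly random ordered pair of distinct values from {1, …, 181}; by symmetry P[π(i) > π(i+1)] = 1/2.
By linearity: E[X] = 180 · (1/2) = (181 − 1) · (1/2) = 90 ≈ 90.00000.

E[X] = 90 = 90.00000.


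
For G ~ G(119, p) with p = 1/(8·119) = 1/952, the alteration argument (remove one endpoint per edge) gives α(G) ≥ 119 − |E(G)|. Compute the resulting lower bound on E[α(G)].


E[|E(G)|] = C(119, 2)·p = 7021 · (1/952) = 59/8.
E[α(G)] ≥ n − E[|E(G)|] = 119 − 59/8 = 893/8.
Numerically: ≈ 111.62500.
(This is only a lower bound; the true E[α(G)] may be larger.)

E[α(G)] ≥ 893/8 ≈ 111.62500.


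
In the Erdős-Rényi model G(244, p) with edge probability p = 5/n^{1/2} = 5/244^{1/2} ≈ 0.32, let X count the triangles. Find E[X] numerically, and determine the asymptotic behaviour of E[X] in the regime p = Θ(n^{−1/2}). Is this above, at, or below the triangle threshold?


Number of potential triangles: C(244, 3) = 2391444.
Each occurs with probability p³ ≈ (0.32)³ ≈ 3.27963e-02.
By linearity: E[X] = C(244, 3)·p³ ≈ 2391444 · 3.27963e-02 ≈ 78430.591.
Since α = 1/2 < 1, p = c/n^{1/2} ≫ 1/n is above the triangle threshold p ~ 1/n. Asymptotically E[X] ~ (c³/6)·n^{3(1−α)} = (5³/6)·n^{1.5} → ∞; triangles are abundant w.h.p.

E[X] ≈ 78430.591; in regime p = Θ(1/n^{1/2}) E[X] diverges (above the triangle threshold p ~ 1/n).


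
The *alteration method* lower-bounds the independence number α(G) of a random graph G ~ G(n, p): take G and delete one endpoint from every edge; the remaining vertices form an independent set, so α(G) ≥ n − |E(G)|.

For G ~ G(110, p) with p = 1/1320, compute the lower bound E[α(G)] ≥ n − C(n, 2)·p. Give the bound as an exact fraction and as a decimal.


E[|E(G)|] = C(110, 2)·p = 5995 · (1/1320) = 109/24.
E[α(G)] ≥ n − E[|E(G)|] = 110 − 109/24 = 2531/24.
Numerically: ≈ 105.458.
(This is only a lower bound; the true E[α(G)] may be larger.)

E[α(G)] ≥ 2531/24 ≈ 105.458.


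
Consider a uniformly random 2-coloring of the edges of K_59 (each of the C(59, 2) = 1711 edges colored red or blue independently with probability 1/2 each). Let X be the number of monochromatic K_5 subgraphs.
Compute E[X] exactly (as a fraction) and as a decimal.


Let X = Σ_S X_S over the C(59, 5) = 5006386 subsets S of size 5, where X_S = 1 if the K_5 on S is monochromatic.
For a fixed S, the K_5 on S has C(5, 2) = 10 edges. P[all 10 edges red] = (1/2)^10, and likewise for blue, so P[monochromatic] = 2·(1/2)^10 = 2^{1 − 10} = 1/512.
By linearity of expectation: E[X] = C(59, 5) · 2^{1 − 10} = 5006386 · 1/512 = 2503193/256.
Numerically: E[X] ≈ 9778.09766.

E[X] = C(59,5)·2^(1−C(5,2)) = 2503193/256 ≈ 9778.09766.


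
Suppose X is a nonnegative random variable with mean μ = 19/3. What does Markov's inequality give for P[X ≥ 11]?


μ = E[X] = 19/3, a = 11.
Markov: P[X ≥ 11] ≤ μ/a = (19/3)/11 = 19/33.
Numerically: ≈ 0.5758.
(Since a = 11 > μ = 6.3333, the bound 19/33 is < 1 and informative.)

P[X ≥ 11] ≤ 19/33 ≈ 0.5758.


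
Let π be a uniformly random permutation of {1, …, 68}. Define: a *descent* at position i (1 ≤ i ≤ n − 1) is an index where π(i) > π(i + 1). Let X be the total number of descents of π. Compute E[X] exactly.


Write X = Σ X_I over i = 1, …, 67, with X_I the indicator of one descent.
There are 67 indicators.
For each fixed i, the pair (π(i), π(i+1)) is a uniformly random ordered pair of distinct values from {1, …, 68}; by symmetry P[π(i) > π(i+1)] = 1/2.
By linearity: E[X] = 67 · (1/2) = (68 − 1) · (1/2) = 67/2 ≈ 33.5000.

E[X] = 67/2 = 33.5000.


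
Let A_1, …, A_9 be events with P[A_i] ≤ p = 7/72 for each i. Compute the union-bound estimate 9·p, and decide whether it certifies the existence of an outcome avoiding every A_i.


Union bound: P[∪_{i=1}^{9} A_i] ≤ Σ_i P[A_i] ≤ 9·p = 9·(7/72) = 7/8.
Numerically: 7/8 ≈ 0.8750.
Is 7/8 < 1? YES.
Since P[∪ A_i] ≤ 7/8 < 1, the complement has P[∩ A_i^c] ≥ 1 − 7/8 = 1/8 > 0, so some outcome avoids every A_i.

9·p = 7/8 ≈ 0.8750; existence CERTIFIED by the union bound.


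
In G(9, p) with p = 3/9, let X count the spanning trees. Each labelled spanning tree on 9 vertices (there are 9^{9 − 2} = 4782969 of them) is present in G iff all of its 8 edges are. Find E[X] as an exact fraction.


K_9 has 9^{9 − 2} = 4782969 labelled spanning trees.
For each such spanning tree H, let X_H = 1 if all 8 edges of H are present in G. Then P[X_H = 1] = p^{8} = (1/3)^{8} = 1/6561.
By linearity of expectation: E[X] = Σ_H E[X_H] = 4782969 · p^{8} = 4782969 · 1/6561 = 729.
Numerically: E[X] ≈ 729.

E[X] = 4782969 · (1/3)^{8} = 729 ≈ 729.


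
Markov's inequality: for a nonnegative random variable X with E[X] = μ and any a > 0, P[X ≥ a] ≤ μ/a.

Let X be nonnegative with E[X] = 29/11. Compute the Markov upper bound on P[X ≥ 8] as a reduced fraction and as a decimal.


μ = E[X] = 29/11, a = 8.
Markov: P[X ≥ 8] ≤ μ/a = (29/11)/8 = 29/88.
Numerically: ≈ 0.329545.
(Since a = 8 > μ = 2.636364, the bound 29/88 is < 1 and informative.)

P[X ≥ 8] ≤ 29/88 ≈ 0.329545.


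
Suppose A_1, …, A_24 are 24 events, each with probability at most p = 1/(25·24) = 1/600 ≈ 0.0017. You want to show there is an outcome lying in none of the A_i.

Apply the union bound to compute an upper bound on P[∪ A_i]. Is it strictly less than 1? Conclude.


Union bound: P[∪_{i=1}^{24} A_i] ≤ Σ_i P[A_i] ≤ 24·p = 24·(1/600) = 1/25.
Numerically: 1/25 ≈ 0.0400.
Is 1/25 < 1? YES.
Since P[∪ A_i] ≤ 1/25 < 1, the complement has P[∩ A_i^c] ≥ 1 − 1/25 = 24/25 > 0, so some outcome avoids every A_i.

24·p = 1/25 ≈ 0.0400; existence CERTIFIED by the union bound.


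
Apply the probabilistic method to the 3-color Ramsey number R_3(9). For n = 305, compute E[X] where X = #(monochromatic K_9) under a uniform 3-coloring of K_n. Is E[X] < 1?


E[X] = C(305, 9) · 3^{1 − 36} = 55871664980896050 · 3^{−35} = 55871664980896050/50031545098999707.
As a reduced fraction: E[X] = 18623888326965350/16677181699666569 ≈ 1.116729.
Is E[X] < 1? NO.
Since E[X] ≥ 1, the first-moment bound is inconclusive at n = 305; it does NOT by itself certify R_3(9) > 305.

E[X] = 18623888326965350/16677181699666569 ≈ 1.116729; E[X] ≥ 1; first-moment method inconclusive here.


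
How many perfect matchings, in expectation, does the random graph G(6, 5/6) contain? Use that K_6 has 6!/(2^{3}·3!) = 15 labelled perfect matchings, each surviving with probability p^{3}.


K_6 has 6!/(2^{3}·3!) = 15 labelled perfect matchings.
For each such perfect matching H, let X_H = 1 if all 3 edges of H are present in G. Then P[X_H = 1] = p^{3} = (5/6)^{3} = 125/216.
By linearity of expectation: E[X] = Σ_H E[X_H] = 15 · p^{3} = 15 · 125/216 = 625/72.
Numerically: E[X] ≈ 8.6806.

E[X] = 15 · (5/6)^{3} = 625/72 ≈ 8.6806.


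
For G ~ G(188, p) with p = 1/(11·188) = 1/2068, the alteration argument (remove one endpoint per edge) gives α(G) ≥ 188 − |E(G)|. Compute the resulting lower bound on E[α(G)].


E[|E(G)|] = C(188, 2)·p = 17578 · (1/2068) = 17/2.
E[α(G)] ≥ n − E[|E(G)|] = 188 − 17/2 = 359/2.
Numerically: ≈ 179.500000.
(This is only a lower bound; the true E[α(G)] may be larger.)

E[α(G)] ≥ 359/2 ≈ 179.500000.


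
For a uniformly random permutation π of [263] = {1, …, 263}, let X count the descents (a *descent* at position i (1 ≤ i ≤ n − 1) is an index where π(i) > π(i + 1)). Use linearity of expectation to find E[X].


Write X = Σ X_I over i = 1, …, 262, with X_I the indicator of one descent.
There are 262 indicators.
For each fixed i, the pair (π(i), π(i+1)) is a uniformly random ordered pair of distinct values from {1, …, 263}; by symmetry P[π(i) > π(i+1)] = 1/2.
By linearity: E[X] = 262 · (1/2) = (263 − 1) · (1/2) = 131 ≈ 131.000.

E[X] = 131 = 131.000.


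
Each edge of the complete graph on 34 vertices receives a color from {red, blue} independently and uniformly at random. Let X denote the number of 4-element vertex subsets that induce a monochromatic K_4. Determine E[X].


Let X = Σ_S X_S over the C(34, 4) = 46376 subsets S of size 4, where X_S = 1 if the K_4 on S is monochromatic.
For a fixed S, the K_4 on S has C(4, 2) = 6 edges. P[all 6 edges red] = (1/2)^6, and likewise for blue, so P[monochromatic] = 2·(1/2)^6 = 2^{1 − 6} = 1/32.
By linearity: E[X] = C(34, 4) · 2^{1 − 6} = 46376 · 1/32 = 5797/4.
Numerically: E[X] ≈ 1449.250000.

E[X] = C(34,4)·2^(1−C(4,2)) = 5797/4 ≈ 1449.250000.


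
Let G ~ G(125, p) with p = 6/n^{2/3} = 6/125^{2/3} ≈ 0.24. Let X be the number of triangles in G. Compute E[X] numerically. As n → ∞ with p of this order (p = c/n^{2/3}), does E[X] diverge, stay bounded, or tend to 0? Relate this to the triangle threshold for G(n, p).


Number of potential triangles: C(125, 3) = 317750.
Each occurs with probability p³ ≈ (0.24)³ ≈ 1.38240e-02.
By linearity: E[X] = C(125, 3)·p³ ≈ 317750 · 1.38240e-02 ≈ 4392.576.
Since α = 2/3 < 1, p = c/n^{2/3} ≫ 1/n is above the triangle threshold p ~ 1/n. Asymptotically E[X] ~ (c³/6)·n^{3(1−α)} = (6³/6)·n^{1} → ∞; triangles are abundant w.h.p.

E[X] ≈ 4392.576; in regime p = Θ(1/n^{2/3}) E[X] diverges (above the triangle threshold p ~ 1/n).


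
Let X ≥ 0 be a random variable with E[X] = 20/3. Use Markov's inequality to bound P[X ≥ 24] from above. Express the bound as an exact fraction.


μ = E[X] = 20/3, a = 24.
Markov: P[X ≥ 24] ≤ μ/a = (20/3)/24 = 5/18.
Numerically: ≈ 0.277778.
(Since a = 24 > μ = 6.666667, the bound 5/18 is < 1 and informative.)

P[X ≥ 24] ≤ 5/18 ≈ 0.277778.


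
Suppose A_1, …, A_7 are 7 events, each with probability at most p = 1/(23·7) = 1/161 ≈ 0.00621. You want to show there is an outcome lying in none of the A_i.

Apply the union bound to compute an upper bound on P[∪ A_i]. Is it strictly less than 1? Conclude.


Union bound: P[∪_{i=1}^{7} A_i] ≤ Σ_i P[A_i] ≤ 7·p = 7·(1/161) = 1/23.
Numerically: 1/23 ≈ 0.04348.
Is 1/23 < 1? YES.
Since P[∪ A_i] ≤ 1/23 < 1, the complement has P[∩ A_i^c] ≥ 1 − 1/23 = 22/23 > 0, so some outcome avoids every A_i.

7·p = 1/23 ≈ 0.04348; existence CERTIFIED by the union bound.


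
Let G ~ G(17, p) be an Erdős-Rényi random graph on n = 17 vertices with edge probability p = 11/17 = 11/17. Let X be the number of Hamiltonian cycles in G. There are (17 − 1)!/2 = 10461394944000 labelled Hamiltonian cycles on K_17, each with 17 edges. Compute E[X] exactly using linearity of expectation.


K_17 has (17 − 1)!/2 = 10461394944000 labelled Hamiltonian cycles.
For each such Hamiltonian cycle H, let X_H = 1 if all 17 edges of H are present in G. Then P[X_H = 1] = p^{17} = (11/17)^{17} = 505447028499293771/827240261886336764177.
By linearity: E[X] = Σ_H E[X_H] = 10461394944000 · p^{17} = 10461394944000 · 505447028499293771/827240261886336764177 = 5287680988402335763510093824000/827240261886336764177.
Numerically: E[X] ≈ 6.392e+09.

E[X] = 10461394944000 · (11/17)^{17} = 5287680988402335763510093824000/827240261886336764177 ≈ 6.392e+09.


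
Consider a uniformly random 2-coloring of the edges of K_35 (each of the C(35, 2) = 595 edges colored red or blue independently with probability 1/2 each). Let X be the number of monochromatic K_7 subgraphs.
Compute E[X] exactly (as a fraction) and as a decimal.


Let X = Σ_S X_S over the C(35, 7) = 6724520 subsets S of size 7, where X_S = 1 if the K_7 on S is monochromatic.
For a fixed S, the K_7 on S has C(7, 2) = 21 edges. P[all 21 edges red] = (1/2)^21, and likewise for blue, so P[monochromatic] = 2·(1/2)^21 = 2^{1 − 21} = 1/1048576.
By linearity: E[X] = C(35, 7) · 2^{1 − 21} = 6724520 · 1/1048576 = 840565/131072.
Numerically: E[X] ≈ 6.41300.

E[X] = C(35,7)·2^(1−C(7,2)) = 840565/131072 ≈ 6.41300.


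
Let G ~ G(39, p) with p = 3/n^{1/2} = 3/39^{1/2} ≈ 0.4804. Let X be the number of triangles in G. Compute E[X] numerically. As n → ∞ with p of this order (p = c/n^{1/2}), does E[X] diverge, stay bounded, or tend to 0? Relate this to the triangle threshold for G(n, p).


Number of potential triangles: C(39, 3) = 9139.
Each occurs with probability p³ ≈ (0.4804)³ ≈ 1.108580e-01.
By linearity: E[X] = C(39, 3)·p³ ≈ 9139 · 1.108580e-01 ≈ 1013.1308.
Since α = 1/2 < 1, p = c/n^{1/2} ≫ 1/n is above the triangle threshold p ~ 1/n. Asymptotically E[X] ~ (c³/6)·n^{3(1−α)} = (3³/6)·n^{1.5} → ∞; triangles are abundant w.h.p.

E[X] ≈ 1013.1308; in regime p = Θ(1/n^{1/2}) E[X] diverges (above the triangle threshold p ~ 1/n).


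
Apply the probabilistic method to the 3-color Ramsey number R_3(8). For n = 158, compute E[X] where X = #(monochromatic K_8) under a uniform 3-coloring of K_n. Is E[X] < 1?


E[X] = C(158, 8) · 3^{1 − 28} = 8044984271181 · 3^{−27} = 8044984271181/7625597484987.
As a reduced fraction: E[X] = 2681661423727/2541865828329 ≈ 1.0549972.
Is E[X] < 1? NO.
Since E[X] ≥ 1, the first-moment bound is inconclusive at n = 158; it does NOT by itself certify R_3(8) > 158.

E[X] = 2681661423727/2541865828329 ≈ 1.0549972; E[X] ≥ 1; first-moment method inconclusive here.


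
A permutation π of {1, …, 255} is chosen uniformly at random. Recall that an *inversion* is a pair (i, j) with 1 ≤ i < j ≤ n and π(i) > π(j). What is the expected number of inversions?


Write X = Σ X_I over the C(255, 2) = 32385 pairs i < j, with X_I the indicator of one inversion.
There are 32385 indicators.
For each fixed pair i < j, the values π(i) and π(j) are two distinct elements of {1, …, 255} in uniformly random order; by symmetry P[π(i) > π(j)] = 1/2.
By linearity: E[X] = 32385 · (1/2) = C(255, 2) · (1/2) = 32385/2 = 32385/2 ≈ 16192.500000.

E[X] = 32385/2 = 16192.500000.


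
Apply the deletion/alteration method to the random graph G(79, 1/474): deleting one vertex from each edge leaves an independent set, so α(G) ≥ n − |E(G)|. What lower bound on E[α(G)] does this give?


E[|E(G)|] = C(79, 2)·p = 3081 · (1/474) = 13/2.
E[α(G)] ≥ n − E[|E(G)|] = 79 − 13/2 = 145/2.
Numerically: ≈ 72.5000.
(This is only a lower bound; the true E[α(G)] may be larger.)

E[α(G)] ≥ 145/2 ≈ 72.5000.


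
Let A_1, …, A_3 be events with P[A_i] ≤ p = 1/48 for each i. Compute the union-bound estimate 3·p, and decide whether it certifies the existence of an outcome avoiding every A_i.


Union bound: P[∪_{i=1}^{3} A_i] ≤ Σ_i P[A_i] ≤ 3·p = 3·(1/48) = 1/16.
Numerically: 1/16 ≈ 0.062.
Is 1/16 < 1? YES.
Since P[∪ A_i] ≤ 1/16 < 1, the complement has P[∩ A_i^c] ≥ 1 − 1/16 = 15/16 > 0, so some outcome avoids every A_i.

3·p = 1/16 ≈ 0.062; existence CERTIFIED by the union bound.


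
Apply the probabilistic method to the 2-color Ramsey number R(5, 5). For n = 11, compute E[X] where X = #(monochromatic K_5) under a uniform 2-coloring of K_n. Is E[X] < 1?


E[X] = C(11, 5) · 2^{1 − 10} = 462 · 2^{−9} = 462/512.
As a reduced fraction: E[X] = 231/256 ≈ 0.90234.
Is E[X] < 1? YES.
Since E[X] < 1, there exists a 2-coloring of K_{11} with no monochromatic K_5; hence R(5, 5) > 11.

E[X] = 231/256 ≈ 0.90234; E[X] < 1, so R(5, 5) > 11.


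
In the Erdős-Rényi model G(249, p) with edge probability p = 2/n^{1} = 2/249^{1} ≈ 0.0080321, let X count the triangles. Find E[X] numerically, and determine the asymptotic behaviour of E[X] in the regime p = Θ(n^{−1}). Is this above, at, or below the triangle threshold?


Number of potential triangles: C(249, 3) = 2542124.
Each occurs with probability p³ ≈ (0.0080321)³ ≈ 5.1819348e-07.
By linearity: E[X] = C(249, 3)·p³ ≈ 2542124 · 5.1819348e-07 ≈ 1.31731.
Here α = 1, so p = 2/n is exactly at the triangle threshold p ~ 1/n. Asymptotically E[X] → c³/6 = 2³/6 = 4/3 ≈ 1.33333, a bounded constant. In this regime the triangle count is asymptotically Poisson(c³/6).

E[X] ≈ 1.31731; in regime p = Θ(1/n^{1}) E[X] stays bounded (at the triangle threshold p ~ 1/n).


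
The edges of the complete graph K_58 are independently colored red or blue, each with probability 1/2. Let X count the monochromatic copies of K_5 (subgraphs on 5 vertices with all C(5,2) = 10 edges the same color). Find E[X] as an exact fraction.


Let X = Σ_S X_S over the C(58, 5) = 4582116 subsets S of size 5, where X_S = 1 if the K_5 on S is monochromatic.
For a fixed S, the K_5 on S has C(5, 2) = 10 edges. P[all 10 edges red] = (1/2)^10, and likewise for blue, so P[monochromatic] = 2·(1/2)^10 = 2^{1 − 10} = 1/512.
By linearity: E[X] = C(58, 5) · 2^{1 − 10} = 4582116 · 1/512 = 1145529/128.
Numerically: E[X] ≈ 8949.445312.

E[X] = C(58,5)·2^(1−C(5,2)) = 1145529/128 ≈ 8949.445312.


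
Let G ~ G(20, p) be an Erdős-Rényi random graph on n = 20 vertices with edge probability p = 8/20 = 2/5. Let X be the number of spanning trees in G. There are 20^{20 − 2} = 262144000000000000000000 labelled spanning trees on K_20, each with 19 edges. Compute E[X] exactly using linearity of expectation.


K_20 has 20^{20 − 2} = 262144000000000000000000 labelled spanning trees.
For each such spanning tree H, let X_H = 1 if all 19 edges of H are present in G. Then P[X_H = 1] = p^{19} = (2/5)^{19} = 524288/19073486328125.
By linearity of expectation: E[X] = Σ_H E[X_H] = 262144000000000000000000 · p^{19} = 262144000000000000000000 · 524288/19073486328125 = 36028797018963968/5.
Numerically: E[X] ≈ 7.206e+15.

E[X] = 262144000000000000000000 · (2/5)^{19} = 36028797018963968/5 ≈ 7.206e+15.
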